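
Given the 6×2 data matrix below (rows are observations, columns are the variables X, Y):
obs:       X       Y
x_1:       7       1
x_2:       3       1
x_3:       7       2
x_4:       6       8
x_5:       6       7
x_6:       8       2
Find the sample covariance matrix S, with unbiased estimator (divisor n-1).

Step 1 — column means:
  mean(X) = (7 + 3 + 7 + 6 + 6 + 8) / 6 = 37/6 = 6.1667
  mean(Y) = (1 + 1 + 2 + 8 + 7 + 2) / 6 = 21/6 = 3.5

Step 2 — sample covariance S[i,j] = (1/(n-1)) · Σ_k (x_{k,i} - mean_i) · (x_{k,j} - mean_j), with n-1 = 5.
  S[X,X] = ((0.8333)·(0.8333) + (-3.1667)·(-3.1667) + (0.8333)·(0.8333) + (-0.1667)·(-0.1667) + (-0.1667)·(-0.1667) + (1.8333)·(1.8333)) / 5 = 14.8333/5 = 2.9667
  S[X,Y] = ((0.8333)·(-2.5) + (-3.1667)·(-2.5) + (0.8333)·(-1.5) + (-0.1667)·(4.5) + (-0.1667)·(3.5) + (1.8333)·(-1.5)) / 5 = 0.5/5 = 0.1
  S[Y,Y] = ((-2.5)·(-2.5) + (-2.5)·(-2.5) + (-1.5)·(-1.5) + (4.5)·(4.5) + (3.5)·(3.5) + (-1.5)·(-1.5)) / 5 = 49.5/5 = 9.9

S is symmetric (S[j,i] = S[i,j]). Assembling:

S = [[2.9667, 0.1],
 [0.1, 9.9]]


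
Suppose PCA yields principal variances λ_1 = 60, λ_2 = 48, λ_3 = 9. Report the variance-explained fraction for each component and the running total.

Step 1 — total variance = trace(Sigma) = Σ λ_i = 60 + 48 + 9 = 117.

Step 2 — fraction explained by component i = λ_i / Σ λ:
  PC1: 60/117 = 0.5128
  PC2: 48/117 = 0.4103
  PC3: 9/117 = 0.0769

Step 3 — cumulative fraction after k components = (λ_1 + ... + λ_k) / Σ λ:
  k = 1: 60/117 = 0.5128
  k = 2: (60 + 48)/117 = 108/117 = 0.9231
  k = 3: (60 + 48 + 9)/117 = 117/117 = 1

Summary (fraction, with percent):

explained: PC1 0.5128 (51.28%), PC2 0.4103 (41.03%), PC3 0.0769 (7.69%);  cumulative: 0.5128, 0.9231, 1


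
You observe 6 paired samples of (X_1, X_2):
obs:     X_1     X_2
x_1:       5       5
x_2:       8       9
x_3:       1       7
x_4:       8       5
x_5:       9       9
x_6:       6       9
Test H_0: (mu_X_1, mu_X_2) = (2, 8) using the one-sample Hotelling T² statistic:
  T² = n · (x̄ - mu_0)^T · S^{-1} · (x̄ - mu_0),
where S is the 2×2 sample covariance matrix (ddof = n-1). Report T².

Step 1 — sample mean vector:
  mean(X_1) = (5 + 8 + 1 + 8 + 9 + 6) / 6 = 37/6 = 6.1667
  mean(X_2) = (5 + 9 + 7 + 5 + 9 + 9) / 6 = 44/6 = 7.3333
  x̄ = (6.1667, 7.3333),  deviation x̄ - mu_0 = (6.1667, 7.3333) - (2, 8) = (4.1667, -0.6667).

Step 2 — sample covariance matrix, S[i,j] = (1/(n-1)) · Σ_k (x_{k,i} - mean_i) · (x_{k,j} - mean_j), divisor n-1 = 5:
  S[X_1,X_1] = ((-1.1667)·(-1.1667) + (1.8333)·(1.8333) + (-5.1667)·(-5.1667) + (1.8333)·(1.8333) + (2.8333)·(2.8333) + (-0.1667)·(-0.1667)) / 5 = 42.8333/5 = 8.5667
  S[X_1,X_2] = ((-1.1667)·(-2.3333) + (1.8333)·(1.6667) + (-5.1667)·(-0.3333) + (1.8333)·(-2.3333) + (2.8333)·(1.6667) + (-0.1667)·(1.6667)) / 5 = 7.6667/5 = 1.5333
  S[X_2,X_2] = ((-2.3333)·(-2.3333) + (1.6667)·(1.6667) + (-0.3333)·(-0.3333) + (-2.3333)·(-2.3333) + (1.6667)·(1.6667) + (1.6667)·(1.6667)) / 5 = 19.3333/5 = 3.8667
  S = [[8.5667, 1.5333],
 [1.5333, 3.8667]].

Step 3 — invert S. det(S) = 8.5667·3.8667 - (1.5333)² = 30.7733.
  S^{-1} = (1/det) · [[d, -b], [-b, a]] = [[0.1256, -0.0498],
 [-0.0498, 0.2784]].

Step 4 — quadratic form (x̄ - mu_0)^T · S^{-1} · (x̄ - mu_0):
  S^{-1} · (x̄ - mu_0) = (0.5568, -0.3932),
  (x̄ - mu_0)^T · [...] = (4.1667)·(0.5568) + (-0.6667)·(-0.3932) = 2.582.

Step 5 — scale by n: T² = 6 · 2.582 = 15.4918.

T² ≈ 15.4918


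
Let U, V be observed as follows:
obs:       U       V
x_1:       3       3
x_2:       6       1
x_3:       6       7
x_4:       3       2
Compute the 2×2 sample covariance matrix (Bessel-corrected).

Step 1 — column means:
  mean(U) = (3 + 6 + 6 + 3) / 4 = 18/4 = 4.5
  mean(V) = (3 + 1 + 7 + 2) / 4 = 13/4 = 3.25

Step 2 — sample covariance S[i,j] = (1/(n-1)) · Σ_k (x_{k,i} - mean_i) · (x_{k,j} - mean_j), with n-1 = 3.
  S[U,U] = ((-1.5)·(-1.5) + (1.5)·(1.5) + (1.5)·(1.5) + (-1.5)·(-1.5)) / 3 = 9/3 = 3
  S[U,V] = ((-1.5)·(-0.25) + (1.5)·(-2.25) + (1.5)·(3.75) + (-1.5)·(-1.25)) / 3 = 4.5/3 = 1.5
  S[V,V] = ((-0.25)·(-0.25) + (-2.25)·(-2.25) + (3.75)·(3.75) + (-1.25)·(-1.25)) / 3 = 20.75/3 = 6.9167

S is symmetric (S[j,i] = S[i,j]). Assembling:

S = [[3, 1.5],
 [1.5, 6.9167]]


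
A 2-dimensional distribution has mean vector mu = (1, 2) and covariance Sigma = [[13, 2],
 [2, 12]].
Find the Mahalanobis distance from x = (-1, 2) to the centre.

Step 1 — centre the observation: (x - mu) = (-2, 0).

Step 2 — invert Sigma. det(Sigma) = 13·12 - (2)² = 152.
  Sigma^{-1} = (1/det) · [[d, -b], [-b, a]] = [[0.0789, -0.0132],
 [-0.0132, 0.0855]].

Step 3 — form the quadratic (x - mu)^T · Sigma^{-1} · (x - mu):
  Sigma^{-1} · (x - mu) = (-0.1579, 0.0263).
  (x - mu)^T · [Sigma^{-1} · (x - mu)] = (-2)·(-0.1579) + (0)·(0.0263) = 0.3158.

Step 4 — take square root: d = √(0.3158) ≈ 0.562.

d(x, mu) = √(0.3158) ≈ 0.562


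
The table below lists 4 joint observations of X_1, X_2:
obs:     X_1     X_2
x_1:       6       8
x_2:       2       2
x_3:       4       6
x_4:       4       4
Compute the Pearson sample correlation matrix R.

Step 1 — column means:
  mean(X_1) = (6 + 2 + 4 + 4) / 4 = 16/4 = 4
  mean(X_2) = (8 + 2 + 6 + 4) / 4 = 20/4 = 5

Step 2 — sample variances and covariances s[i,j] = (1/(n-1)) · Σ_k (x_{k,i} - mean_i) · (x_{k,j} - mean_j), with n-1 = 3:
  s[X_1,X_1] = ((2)·(2) + (-2)·(-2) + (0)·(0) + (0)·(0)) / 3 = 8/3 = 2.6667
  s[X_1,X_2] = ((2)·(3) + (-2)·(-3) + (0)·(1) + (0)·(-1)) / 3 = 12/3 = 4
  s[X_2,X_2] = ((3)·(3) + (-3)·(-3) + (1)·(1) + (-1)·(-1)) / 3 = 20/3 = 6.6667
  Sample standard deviations s_i = √(s[i,i]):
  s(X_1) = √(2.6667) = 1.633
  s(X_2) = √(6.6667) = 2.582

Step 3 — r_{ij} = s_{ij} / (s_i · s_j):
  r[X_1,X_1] = 1 (diagonal).
  r[X_1,X_2] = 4 / (1.633 · 2.582) = 4 / 4.2164 = 0.9487
  r[X_2,X_2] = 1 (diagonal).

R is symmetric with unit diagonal. Assembling:

R = [[1, 0.9487],
 [0.9487, 1]]


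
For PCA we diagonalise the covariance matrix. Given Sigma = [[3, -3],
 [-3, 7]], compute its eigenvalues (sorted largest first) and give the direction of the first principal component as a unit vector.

Step 1 — characteristic polynomial of 2×2 Sigma:
  det(Sigma - λI) = λ² - trace · λ + det = 0.
  trace = 3 + 7 = 10, det = 3·7 - (-3)² = 12.
Step 2 — discriminant:
  Δ = trace² - 4·det = 100 - 48 = 52.
Step 3 — eigenvalues:
  λ = (trace ± √Δ)/2 = (10 ± 7.2111)/2,
  λ_1 = 8.6056,  λ_2 = 1.3944.

Step 4 — unit eigenvector for λ_1: solve (Sigma - λ_1 I)v = 0. First row:
  (3 - 8.6056)·v_x + (-3)·v_y = 0, i.e. (-5.6056)·v_x + (-3)·v_y = 0,
  so v ∝ (b, λ_1 - a) = (-3, 5.6056); multiply by -1 so the first entry is positive: u = (3, -5.6056).
  ||u|| = √((3)² + (-5.6056)²) = √(40.4222) ≈ 6.3578,
  v_1 = u/||u|| ≈ (0.4719, -0.8817) (||v_1|| = 1).

λ_1 = 8.6056,  λ_2 = 1.3944;  v_1 ≈ (0.4719, -0.8817)


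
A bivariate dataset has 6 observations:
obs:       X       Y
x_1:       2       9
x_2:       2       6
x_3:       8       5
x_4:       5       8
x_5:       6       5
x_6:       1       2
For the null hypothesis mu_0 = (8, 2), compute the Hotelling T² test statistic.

Step 1 — sample mean vector:
  mean(X) = (2 + 2 + 8 + 5 + 6 + 1) / 6 = 24/6 = 4
  mean(Y) = (9 + 6 + 5 + 8 + 5 + 2) / 6 = 35/6 = 5.8333
  x̄ = (4, 5.8333),  deviation x̄ - mu_0 = (4, 5.8333) - (8, 2) = (-4, 3.8333).

Step 2 — sample covariance matrix, S[i,j] = (1/(n-1)) · Σ_k (x_{k,i} - mean_i) · (x_{k,j} - mean_j), divisor n-1 = 5:
  S[X,X] = ((-2)·(-2) + (-2)·(-2) + (4)·(4) + (1)·(1) + (2)·(2) + (-3)·(-3)) / 5 = 38/5 = 7.6
  S[X,Y] = ((-2)·(3.1667) + (-2)·(0.1667) + (4)·(-0.8333) + (1)·(2.1667) + (2)·(-0.8333) + (-3)·(-3.8333)) / 5 = 2/5 = 0.4
  S[Y,Y] = ((3.1667)·(3.1667) + (0.1667)·(0.1667) + (-0.8333)·(-0.8333) + (2.1667)·(2.1667) + (-0.8333)·(-0.8333) + (-3.8333)·(-3.8333)) / 5 = 30.8333/5 = 6.1667
  S = [[7.6, 0.4],
 [0.4, 6.1667]].

Step 3 — invert S. det(S) = 7.6·6.1667 - (0.4)² = 46.7067.
  S^{-1} = (1/det) · [[d, -b], [-b, a]] = [[0.132, -0.0086],
 [-0.0086, 0.1627]].

Step 4 — quadratic form (x̄ - mu_0)^T · S^{-1} · (x̄ - mu_0):
  S^{-1} · (x̄ - mu_0) = (-0.5609, 0.658),
  (x̄ - mu_0)^T · [...] = (-4)·(-0.5609) + (3.8333)·(0.658) = 4.7662.

Step 5 — scale by n: T² = 6 · 4.7662 = 28.5969.

T² ≈ 28.5969


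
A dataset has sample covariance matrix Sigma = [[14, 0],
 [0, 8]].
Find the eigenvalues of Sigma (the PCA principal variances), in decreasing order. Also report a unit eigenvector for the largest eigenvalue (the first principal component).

Step 1 — characteristic polynomial of 2×2 Sigma:
  det(Sigma - λI) = λ² - trace · λ + det = 0.
  trace = 14 + 8 = 22, det = 14·8 - (0)² = 112.
Step 2 — discriminant:
  Δ = trace² - 4·det = 484 - 448 = 36.
Step 3 — eigenvalues:
  λ = (trace ± √Δ)/2 = (22 ± 6)/2,
  λ_1 = 14,  λ_2 = 8.

Step 4 — unit eigenvector for λ_1: Sigma is diagonal, so its eigenvectors are the coordinate axes. λ_1 = 14 is the diagonal entry on the first coordinate axis, hence
  v_1 = (1, 0) (||v_1|| = 1).

λ_1 = 14,  λ_2 = 8;  v_1 ≈ (1, 0)


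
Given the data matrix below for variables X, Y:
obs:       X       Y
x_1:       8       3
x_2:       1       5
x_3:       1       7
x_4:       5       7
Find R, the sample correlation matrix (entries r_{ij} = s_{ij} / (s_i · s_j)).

Step 1 — column means:
  mean(X) = (8 + 1 + 1 + 5) / 4 = 15/4 = 3.75
  mean(Y) = (3 + 5 + 7 + 7) / 4 = 22/4 = 5.5

Step 2 — sample variances and covariances s[i,j] = (1/(n-1)) · Σ_k (x_{k,i} - mean_i) · (x_{k,j} - mean_j), with n-1 = 3:
  s[X,X] = ((4.25)·(4.25) + (-2.75)·(-2.75) + (-2.75)·(-2.75) + (1.25)·(1.25)) / 3 = 34.75/3 = 11.5833
  s[X,Y] = ((4.25)·(-2.5) + (-2.75)·(-0.5) + (-2.75)·(1.5) + (1.25)·(1.5)) / 3 = -11.5/3 = -3.8333
  s[Y,Y] = ((-2.5)·(-2.5) + (-0.5)·(-0.5) + (1.5)·(1.5) + (1.5)·(1.5)) / 3 = 11/3 = 3.6667
  Sample standard deviations s_i = √(s[i,i]):
  s(X) = √(11.5833) = 3.4034
  s(Y) = √(3.6667) = 1.9149

Step 3 — r_{ij} = s_{ij} / (s_i · s_j):
  r[X,X] = 1 (diagonal).
  r[X,Y] = -3.8333 / (3.4034 · 1.9149) = -3.8333 / 6.5171 = -0.5882
  r[Y,Y] = 1 (diagonal).

R is symmetric with unit diagonal. Assembling:

R = [[1, -0.5882],
 [-0.5882, 1]]


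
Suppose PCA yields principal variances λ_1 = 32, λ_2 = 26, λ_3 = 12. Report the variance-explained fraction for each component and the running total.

Step 1 — total variance = trace(Sigma) = Σ λ_i = 32 + 26 + 12 = 70.

Step 2 — fraction explained by component i = λ_i / Σ λ:
  PC1: 32/70 = 0.4571
  PC2: 26/70 = 0.3714
  PC3: 12/70 = 0.1714

Step 3 — cumulative fraction after k components = (λ_1 + ... + λ_k) / Σ λ:
  k = 1: 32/70 = 0.4571
  k = 2: (32 + 26)/70 = 58/70 = 0.8286
  k = 3: (32 + 26 + 12)/70 = 70/70 = 1

Summary (fraction, with percent):

explained: PC1 0.4571 (45.71%), PC2 0.3714 (37.14%), PC3 0.1714 (17.14%);  cumulative: 0.4571, 0.8286, 1


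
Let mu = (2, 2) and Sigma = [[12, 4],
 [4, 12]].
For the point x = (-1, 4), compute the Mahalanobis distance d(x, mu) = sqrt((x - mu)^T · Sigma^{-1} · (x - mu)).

Step 1 — centre the observation: (x - mu) = (-3, 2).

Step 2 — invert Sigma. det(Sigma) = 12·12 - (4)² = 128.
  Sigma^{-1} = (1/det) · [[d, -b], [-b, a]] = [[0.0938, -0.0312],
 [-0.0312, 0.0938]].

Step 3 — form the quadratic (x - mu)^T · Sigma^{-1} · (x - mu):
  Sigma^{-1} · (x - mu) = (-0.3438, 0.2812).
  (x - mu)^T · [Sigma^{-1} · (x - mu)] = (-3)·(-0.3438) + (2)·(0.2812) = 1.5938.

Step 4 — take square root: d = √(1.5938) ≈ 1.2624.

d(x, mu) = √(1.5938) ≈ 1.2624


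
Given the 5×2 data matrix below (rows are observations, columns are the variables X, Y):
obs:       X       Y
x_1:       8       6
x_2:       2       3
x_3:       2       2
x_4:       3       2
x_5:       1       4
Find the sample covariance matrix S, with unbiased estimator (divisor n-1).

Step 1 — column means:
  mean(X) = (8 + 2 + 2 + 3 + 1) / 5 = 16/5 = 3.2
  mean(Y) = (6 + 3 + 2 + 2 + 4) / 5 = 17/5 = 3.4

Step 2 — sample covariance S[i,j] = (1/(n-1)) · Σ_k (x_{k,i} - mean_i) · (x_{k,j} - mean_j), with n-1 = 4.
  S[X,X] = ((4.8)·(4.8) + (-1.2)·(-1.2) + (-1.2)·(-1.2) + (-0.2)·(-0.2) + (-2.2)·(-2.2)) / 4 = 30.8/4 = 7.7
  S[X,Y] = ((4.8)·(2.6) + (-1.2)·(-0.4) + (-1.2)·(-1.4) + (-0.2)·(-1.4) + (-2.2)·(0.6)) / 4 = 13.6/4 = 3.4
  S[Y,Y] = ((2.6)·(2.6) + (-0.4)·(-0.4) + (-1.4)·(-1.4) + (-1.4)·(-1.4) + (0.6)·(0.6)) / 4 = 11.2/4 = 2.8

S is symmetric (S[j,i] = S[i,j]). Assembling:

S = [[7.7, 3.4],
 [3.4, 2.8]]


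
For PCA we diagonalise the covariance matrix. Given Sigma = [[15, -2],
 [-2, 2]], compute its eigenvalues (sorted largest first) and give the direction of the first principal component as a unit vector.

Step 1 — characteristic polynomial of 2×2 Sigma:
  det(Sigma - λI) = λ² - trace · λ + det = 0.
  trace = 15 + 2 = 17, det = 15·2 - (-2)² = 26.
Step 2 — discriminant:
  Δ = trace² - 4·det = 289 - 104 = 185.
Step 3 — eigenvalues:
  λ = (trace ± √Δ)/2 = (17 ± 13.6015)/2,
  λ_1 = 15.3007,  λ_2 = 1.6993.

Step 4 — unit eigenvector for λ_1: solve (Sigma - λ_1 I)v = 0. First row:
  (15 - 15.3007)·v_x + (-2)·v_y = 0, i.e. (-0.3007)·v_x + (-2)·v_y = 0,
  so v ∝ (b, λ_1 - a) = (-2, 0.3007); multiply by -1 so the first entry is positive: u = (2, -0.3007).
  ||u|| = √((2)² + (-0.3007)²) = √(4.0904) ≈ 2.0225,
  v_1 = u/||u|| ≈ (0.9889, -0.1487) (||v_1|| = 1).

λ_1 = 15.3007,  λ_2 = 1.6993;  v_1 ≈ (0.9889, -0.1487)


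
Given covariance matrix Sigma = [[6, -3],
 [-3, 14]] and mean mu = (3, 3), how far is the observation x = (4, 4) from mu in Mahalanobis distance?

Step 1 — centre the observation: (x - mu) = (1, 1).

Step 2 — invert Sigma. det(Sigma) = 6·14 - (-3)² = 75.
  Sigma^{-1} = (1/det) · [[d, -b], [-b, a]] = [[0.1867, 0.04],
 [0.04, 0.08]].

Step 3 — form the quadratic (x - mu)^T · Sigma^{-1} · (x - mu):
  Sigma^{-1} · (x - mu) = (0.2267, 0.12).
  (x - mu)^T · [Sigma^{-1} · (x - mu)] = (1)·(0.2267) + (1)·(0.12) = 0.3467.

Step 4 — take square root: d = √(0.3467) ≈ 0.5888.

d(x, mu) = √(0.3467) ≈ 0.5888


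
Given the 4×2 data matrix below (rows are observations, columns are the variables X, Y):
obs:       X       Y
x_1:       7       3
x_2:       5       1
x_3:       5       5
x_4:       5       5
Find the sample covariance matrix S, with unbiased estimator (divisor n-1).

Step 1 — column means:
  mean(X) = (7 + 5 + 5 + 5) / 4 = 22/4 = 5.5
  mean(Y) = (3 + 1 + 5 + 5) / 4 = 14/4 = 3.5

Step 2 — sample covariance S[i,j] = (1/(n-1)) · Σ_k (x_{k,i} - mean_i) · (x_{k,j} - mean_j), with n-1 = 3.
  S[X,X] = ((1.5)·(1.5) + (-0.5)·(-0.5) + (-0.5)·(-0.5) + (-0.5)·(-0.5)) / 3 = 3/3 = 1
  S[X,Y] = ((1.5)·(-0.5) + (-0.5)·(-2.5) + (-0.5)·(1.5) + (-0.5)·(1.5)) / 3 = -1/3 = -0.3333
  S[Y,Y] = ((-0.5)·(-0.5) + (-2.5)·(-2.5) + (1.5)·(1.5) + (1.5)·(1.5)) / 3 = 11/3 = 3.6667

S is symmetric (S[j,i] = S[i,j]). Assembling:

S = [[1, -0.3333],
 [-0.3333, 3.6667]]


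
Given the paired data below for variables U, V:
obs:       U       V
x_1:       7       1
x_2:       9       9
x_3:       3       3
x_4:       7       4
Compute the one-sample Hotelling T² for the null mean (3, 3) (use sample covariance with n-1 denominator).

Step 1 — sample mean vector:
  mean(U) = (7 + 9 + 3 + 7) / 4 = 26/4 = 6.5
  mean(V) = (1 + 9 + 3 + 4) / 4 = 17/4 = 4.25
  x̄ = (6.5, 4.25),  deviation x̄ - mu_0 = (6.5, 4.25) - (3, 3) = (3.5, 1.25).

Step 2 — sample covariance matrix, S[i,j] = (1/(n-1)) · Σ_k (x_{k,i} - mean_i) · (x_{k,j} - mean_j), divisor n-1 = 3:
  S[U,U] = ((0.5)·(0.5) + (2.5)·(2.5) + (-3.5)·(-3.5) + (0.5)·(0.5)) / 3 = 19/3 = 6.3333
  S[U,V] = ((0.5)·(-3.25) + (2.5)·(4.75) + (-3.5)·(-1.25) + (0.5)·(-0.25)) / 3 = 14.5/3 = 4.8333
  S[V,V] = ((-3.25)·(-3.25) + (4.75)·(4.75) + (-1.25)·(-1.25) + (-0.25)·(-0.25)) / 3 = 34.75/3 = 11.5833
  S = [[6.3333, 4.8333],
 [4.8333, 11.5833]].

Step 3 — invert S. det(S) = 6.3333·11.5833 - (4.8333)² = 50.
  S^{-1} = (1/det) · [[d, -b], [-b, a]] = [[0.2317, -0.0967],
 [-0.0967, 0.1267]].

Step 4 — quadratic form (x̄ - mu_0)^T · S^{-1} · (x̄ - mu_0):
  S^{-1} · (x̄ - mu_0) = (0.69, -0.18),
  (x̄ - mu_0)^T · [...] = (3.5)·(0.69) + (1.25)·(-0.18) = 2.19.

Step 5 — scale by n: T² = 4 · 2.19 = 8.76.

T² ≈ 8.76


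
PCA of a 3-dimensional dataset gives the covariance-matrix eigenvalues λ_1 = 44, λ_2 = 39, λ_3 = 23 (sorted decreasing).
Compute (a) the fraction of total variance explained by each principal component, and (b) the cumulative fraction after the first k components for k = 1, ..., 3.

Step 1 — total variance = trace(Sigma) = Σ λ_i = 44 + 39 + 23 = 106.

Step 2 — fraction explained by component i = λ_i / Σ λ:
  PC1: 44/106 = 0.4151
  PC2: 39/106 = 0.3679
  PC3: 23/106 = 0.217

Step 3 — cumulative fraction after k components = (λ_1 + ... + λ_k) / Σ λ:
  k = 1: 44/106 = 0.4151
  k = 2: (44 + 39)/106 = 83/106 = 0.783
  k = 3: (44 + 39 + 23)/106 = 106/106 = 1

Summary (fraction, with percent):

explained: PC1 0.4151 (41.51%), PC2 0.3679 (36.79%), PC3 0.217 (21.7%);  cumulative: 0.4151, 0.783, 1


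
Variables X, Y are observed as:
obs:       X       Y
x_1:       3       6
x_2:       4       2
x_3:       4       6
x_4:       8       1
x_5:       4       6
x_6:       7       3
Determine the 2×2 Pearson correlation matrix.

Step 1 — column means:
  mean(X) = (3 + 4 + 4 + 8 + 4 + 7) / 6 = 30/6 = 5
  mean(Y) = (6 + 2 + 6 + 1 + 6 + 3) / 6 = 24/6 = 4

Step 2 — sample variances and covariances s[i,j] = (1/(n-1)) · Σ_k (x_{k,i} - mean_i) · (x_{k,j} - mean_j), with n-1 = 5:
  s[X,X] = ((-2)·(-2) + (-1)·(-1) + (-1)·(-1) + (3)·(3) + (-1)·(-1) + (2)·(2)) / 5 = 20/5 = 4
  s[X,Y] = ((-2)·(2) + (-1)·(-2) + (-1)·(2) + (3)·(-3) + (-1)·(2) + (2)·(-1)) / 5 = -17/5 = -3.4
  s[Y,Y] = ((2)·(2) + (-2)·(-2) + (2)·(2) + (-3)·(-3) + (2)·(2) + (-1)·(-1)) / 5 = 26/5 = 5.2
  Sample standard deviations s_i = √(s[i,i]):
  s(X) = √(4) = 2
  s(Y) = √(5.2) = 2.2804

Step 3 — r_{ij} = s_{ij} / (s_i · s_j):
  r[X,X] = 1 (diagonal).
  r[X,Y] = -3.4 / (2 · 2.2804) = -3.4 / 4.5607 = -0.7455
  r[Y,Y] = 1 (diagonal).

R is symmetric with unit diagonal. Assembling:

R = [[1, -0.7455],
 [-0.7455, 1]]


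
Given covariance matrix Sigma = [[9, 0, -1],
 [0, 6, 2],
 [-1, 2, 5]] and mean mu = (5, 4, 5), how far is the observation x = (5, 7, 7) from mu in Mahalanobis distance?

Step 1 — centre the observation: (x - mu) = (0, 3, 2).

Step 2 — invert Sigma (cofactor / det for 3×3, or solve directly):
  Sigma^{-1} = [[0.114, -0.0088, 0.0263],
 [-0.0088, 0.193, -0.0789],
 [0.0263, -0.0789, 0.2368]].

Step 3 — form the quadratic (x - mu)^T · Sigma^{-1} · (x - mu):
  Sigma^{-1} · (x - mu) = (0.0263, 0.4211, 0.2368).
  (x - mu)^T · [Sigma^{-1} · (x - mu)] = (0)·(0.0263) + (3)·(0.4211) + (2)·(0.2368) = 1.7368.

Step 4 — take square root: d = √(1.7368) ≈ 1.3179.

d(x, mu) = √(1.7368) ≈ 1.3179


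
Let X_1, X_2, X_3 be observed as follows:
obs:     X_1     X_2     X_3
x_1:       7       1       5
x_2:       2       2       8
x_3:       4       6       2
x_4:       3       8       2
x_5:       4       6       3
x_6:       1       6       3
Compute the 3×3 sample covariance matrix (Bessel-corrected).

Step 1 — column means:
  mean(X_1) = (7 + 2 + 4 + 3 + 4 + 1) / 6 = 21/6 = 3.5
  mean(X_2) = (1 + 2 + 6 + 8 + 6 + 6) / 6 = 29/6 = 4.8333
  mean(X_3) = (5 + 8 + 2 + 2 + 3 + 3) / 6 = 23/6 = 3.8333

Step 2 — sample covariance S[i,j] = (1/(n-1)) · Σ_k (x_{k,i} - mean_i) · (x_{k,j} - mean_j), with n-1 = 5.
  S[X_1,X_1] = ((3.5)·(3.5) + (-1.5)·(-1.5) + (0.5)·(0.5) + (-0.5)·(-0.5) + (0.5)·(0.5) + (-2.5)·(-2.5)) / 5 = 21.5/5 = 4.3
  S[X_1,X_2] = ((3.5)·(-3.8333) + (-1.5)·(-2.8333) + (0.5)·(1.1667) + (-0.5)·(3.1667) + (0.5)·(1.1667) + (-2.5)·(1.1667)) / 5 = -12.5/5 = -2.5
  S[X_1,X_3] = ((3.5)·(1.1667) + (-1.5)·(4.1667) + (0.5)·(-1.8333) + (-0.5)·(-1.8333) + (0.5)·(-0.8333) + (-2.5)·(-0.8333)) / 5 = -0.5/5 = -0.1
  S[X_2,X_2] = ((-3.8333)·(-3.8333) + (-2.8333)·(-2.8333) + (1.1667)·(1.1667) + (3.1667)·(3.1667) + (1.1667)·(1.1667) + (1.1667)·(1.1667)) / 5 = 36.8333/5 = 7.3667
  S[X_2,X_3] = ((-3.8333)·(1.1667) + (-2.8333)·(4.1667) + (1.1667)·(-1.8333) + (3.1667)·(-1.8333) + (1.1667)·(-0.8333) + (1.1667)·(-0.8333)) / 5 = -26.1667/5 = -5.2333
  S[X_3,X_3] = ((1.1667)·(1.1667) + (4.1667)·(4.1667) + (-1.8333)·(-1.8333) + (-1.8333)·(-1.8333) + (-0.8333)·(-0.8333) + (-0.8333)·(-0.8333)) / 5 = 26.8333/5 = 5.3667

S is symmetric (S[j,i] = S[i,j]). Assembling:

S = [[4.3, -2.5, -0.1],
 [-2.5, 7.3667, -5.2333],
 [-0.1, -5.2333, 5.3667]]


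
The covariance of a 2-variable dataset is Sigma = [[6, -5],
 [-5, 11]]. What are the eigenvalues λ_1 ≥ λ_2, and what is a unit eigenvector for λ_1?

Step 1 — characteristic polynomial of 2×2 Sigma:
  det(Sigma - λI) = λ² - trace · λ + det = 0.
  trace = 6 + 11 = 17, det = 6·11 - (-5)² = 41.
Step 2 — discriminant:
  Δ = trace² - 4·det = 289 - 164 = 125.
Step 3 — eigenvalues:
  λ = (trace ± √Δ)/2 = (17 ± 11.1803)/2,
  λ_1 = 14.0902,  λ_2 = 2.9098.

Step 4 — unit eigenvector for λ_1: solve (Sigma - λ_1 I)v = 0. First row:
  (6 - 14.0902)·v_x + (-5)·v_y = 0, i.e. (-8.0902)·v_x + (-5)·v_y = 0,
  so v ∝ (b, λ_1 - a) = (-5, 8.0902); multiply by -1 so the first entry is positive: u = (5, -8.0902).
  ||u|| = √((5)² + (-8.0902)²) = √(90.4508) ≈ 9.5106,
  v_1 = u/||u|| ≈ (0.5257, -0.8507) (||v_1|| = 1).

λ_1 = 14.0902,  λ_2 = 2.9098;  v_1 ≈ (0.5257, -0.8507)


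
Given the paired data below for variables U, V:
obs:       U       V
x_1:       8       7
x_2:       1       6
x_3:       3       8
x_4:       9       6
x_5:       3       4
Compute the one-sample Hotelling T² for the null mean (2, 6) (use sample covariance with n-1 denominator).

Step 1 — sample mean vector:
  mean(U) = (8 + 1 + 3 + 9 + 3) / 5 = 24/5 = 4.8
  mean(V) = (7 + 6 + 8 + 6 + 4) / 5 = 31/5 = 6.2
  x̄ = (4.8, 6.2),  deviation x̄ - mu_0 = (4.8, 6.2) - (2, 6) = (2.8, 0.2).

Step 2 — sample covariance matrix, S[i,j] = (1/(n-1)) · Σ_k (x_{k,i} - mean_i) · (x_{k,j} - mean_j), divisor n-1 = 4:
  S[U,U] = ((3.2)·(3.2) + (-3.8)·(-3.8) + (-1.8)·(-1.8) + (4.2)·(4.2) + (-1.8)·(-1.8)) / 4 = 48.8/4 = 12.2
  S[U,V] = ((3.2)·(0.8) + (-3.8)·(-0.2) + (-1.8)·(1.8) + (4.2)·(-0.2) + (-1.8)·(-2.2)) / 4 = 3.2/4 = 0.8
  S[V,V] = ((0.8)·(0.8) + (-0.2)·(-0.2) + (1.8)·(1.8) + (-0.2)·(-0.2) + (-2.2)·(-2.2)) / 4 = 8.8/4 = 2.2
  S = [[12.2, 0.8],
 [0.8, 2.2]].

Step 3 — invert S. det(S) = 12.2·2.2 - (0.8)² = 26.2.
  S^{-1} = (1/det) · [[d, -b], [-b, a]] = [[0.084, -0.0305],
 [-0.0305, 0.4656]].

Step 4 — quadratic form (x̄ - mu_0)^T · S^{-1} · (x̄ - mu_0):
  S^{-1} · (x̄ - mu_0) = (0.229, 0.0076),
  (x̄ - mu_0)^T · [...] = (2.8)·(0.229) + (0.2)·(0.0076) = 0.6427.

Step 5 — scale by n: T² = 5 · 0.6427 = 3.2137.

T² ≈ 3.2137


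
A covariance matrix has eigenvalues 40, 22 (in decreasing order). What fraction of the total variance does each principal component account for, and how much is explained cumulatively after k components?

Step 1 — total variance = trace(Sigma) = Σ λ_i = 40 + 22 = 62.

Step 2 — fraction explained by component i = λ_i / Σ λ:
  PC1: 40/62 = 0.6452
  PC2: 22/62 = 0.3548

Step 3 — cumulative fraction after k components = (λ_1 + ... + λ_k) / Σ λ:
  k = 1: 40/62 = 0.6452
  k = 2: (40 + 22)/62 = 62/62 = 1

Summary (fraction, with percent):

explained: PC1 0.6452 (64.52%), PC2 0.3548 (35.48%);  cumulative: 0.6452, 1


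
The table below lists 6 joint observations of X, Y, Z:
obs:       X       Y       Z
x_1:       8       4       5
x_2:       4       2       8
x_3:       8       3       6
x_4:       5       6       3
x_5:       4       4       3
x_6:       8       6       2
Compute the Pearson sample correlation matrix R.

Step 1 — column means:
  mean(X) = (8 + 4 + 8 + 5 + 4 + 8) / 6 = 37/6 = 6.1667
  mean(Y) = (4 + 2 + 3 + 6 + 4 + 6) / 6 = 25/6 = 4.1667
  mean(Z) = (5 + 8 + 6 + 3 + 3 + 2) / 6 = 27/6 = 4.5

Step 2 — sample variances and covariances s[i,j] = (1/(n-1)) · Σ_k (x_{k,i} - mean_i) · (x_{k,j} - mean_j), with n-1 = 5:
  s[X,X] = ((1.8333)·(1.8333) + (-2.1667)·(-2.1667) + (1.8333)·(1.8333) + (-1.1667)·(-1.1667) + (-2.1667)·(-2.1667) + (1.8333)·(1.8333)) / 5 = 20.8333/5 = 4.1667
  s[X,Y] = ((1.8333)·(-0.1667) + (-2.1667)·(-2.1667) + (1.8333)·(-1.1667) + (-1.1667)·(1.8333) + (-2.1667)·(-0.1667) + (1.8333)·(1.8333)) / 5 = 3.8333/5 = 0.7667
  s[X,Z] = ((1.8333)·(0.5) + (-2.1667)·(3.5) + (1.8333)·(1.5) + (-1.1667)·(-1.5) + (-2.1667)·(-1.5) + (1.8333)·(-2.5)) / 5 = -3.5/5 = -0.7
  s[Y,Y] = ((-0.1667)·(-0.1667) + (-2.1667)·(-2.1667) + (-1.1667)·(-1.1667) + (1.8333)·(1.8333) + (-0.1667)·(-0.1667) + (1.8333)·(1.8333)) / 5 = 12.8333/5 = 2.5667
  s[Y,Z] = ((-0.1667)·(0.5) + (-2.1667)·(3.5) + (-1.1667)·(1.5) + (1.8333)·(-1.5) + (-0.1667)·(-1.5) + (1.8333)·(-2.5)) / 5 = -16.5/5 = -3.3
  s[Z,Z] = ((0.5)·(0.5) + (3.5)·(3.5) + (1.5)·(1.5) + (-1.5)·(-1.5) + (-1.5)·(-1.5) + (-2.5)·(-2.5)) / 5 = 25.5/5 = 5.1
  Sample standard deviations s_i = √(s[i,i]):
  s(X) = √(4.1667) = 2.0412
  s(Y) = √(2.5667) = 1.6021
  s(Z) = √(5.1) = 2.2583

Step 3 — r_{ij} = s_{ij} / (s_i · s_j):
  r[X,X] = 1 (diagonal).
  r[X,Y] = 0.7667 / (2.0412 · 1.6021) = 0.7667 / 3.2702 = 0.2344
  r[X,Z] = -0.7 / (2.0412 · 2.2583) = -0.7 / 4.6098 = -0.1519
  r[Y,Y] = 1 (diagonal).
  r[Y,Z] = -3.3 / (1.6021 · 2.2583) = -3.3 / 3.618 = -0.9121
  r[Z,Z] = 1 (diagonal).

R is symmetric with unit diagonal. Assembling:

R = [[1, 0.2344, -0.1519],
 [0.2344, 1, -0.9121],
 [-0.1519, -0.9121, 1]]


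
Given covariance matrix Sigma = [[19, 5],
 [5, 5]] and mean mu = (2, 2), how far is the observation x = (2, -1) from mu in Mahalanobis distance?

Step 1 — centre the observation: (x - mu) = (0, -3).

Step 2 — invert Sigma. det(Sigma) = 19·5 - (5)² = 70.
  Sigma^{-1} = (1/det) · [[d, -b], [-b, a]] = [[0.0714, -0.0714],
 [-0.0714, 0.2714]].

Step 3 — form the quadratic (x - mu)^T · Sigma^{-1} · (x - mu):
  Sigma^{-1} · (x - mu) = (0.2143, -0.8143).
  (x - mu)^T · [Sigma^{-1} · (x - mu)] = (0)·(0.2143) + (-3)·(-0.8143) = 2.4429.

Step 4 — take square root: d = √(2.4429) ≈ 1.563.

d(x, mu) = √(2.4429) ≈ 1.563


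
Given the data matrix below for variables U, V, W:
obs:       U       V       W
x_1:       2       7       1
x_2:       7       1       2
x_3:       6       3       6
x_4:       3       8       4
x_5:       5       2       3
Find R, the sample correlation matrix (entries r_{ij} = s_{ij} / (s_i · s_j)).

Step 1 — column means:
  mean(U) = (2 + 7 + 6 + 3 + 5) / 5 = 23/5 = 4.6
  mean(V) = (7 + 1 + 3 + 8 + 2) / 5 = 21/5 = 4.2
  mean(W) = (1 + 2 + 6 + 4 + 3) / 5 = 16/5 = 3.2

Step 2 — sample variances and covariances s[i,j] = (1/(n-1)) · Σ_k (x_{k,i} - mean_i) · (x_{k,j} - mean_j), with n-1 = 4:
  s[U,U] = ((-2.6)·(-2.6) + (2.4)·(2.4) + (1.4)·(1.4) + (-1.6)·(-1.6) + (0.4)·(0.4)) / 4 = 17.2/4 = 4.3
  s[U,V] = ((-2.6)·(2.8) + (2.4)·(-3.2) + (1.4)·(-1.2) + (-1.6)·(3.8) + (0.4)·(-2.2)) / 4 = -23.6/4 = -5.9
  s[U,W] = ((-2.6)·(-2.2) + (2.4)·(-1.2) + (1.4)·(2.8) + (-1.6)·(0.8) + (0.4)·(-0.2)) / 4 = 5.4/4 = 1.35
  s[V,V] = ((2.8)·(2.8) + (-3.2)·(-3.2) + (-1.2)·(-1.2) + (3.8)·(3.8) + (-2.2)·(-2.2)) / 4 = 38.8/4 = 9.7
  s[V,W] = ((2.8)·(-2.2) + (-3.2)·(-1.2) + (-1.2)·(2.8) + (3.8)·(0.8) + (-2.2)·(-0.2)) / 4 = -2.2/4 = -0.55
  s[W,W] = ((-2.2)·(-2.2) + (-1.2)·(-1.2) + (2.8)·(2.8) + (0.8)·(0.8) + (-0.2)·(-0.2)) / 4 = 14.8/4 = 3.7
  Sample standard deviations s_i = √(s[i,i]):
  s(U) = √(4.3) = 2.0736
  s(V) = √(9.7) = 3.1145
  s(W) = √(3.7) = 1.9235

Step 3 — r_{ij} = s_{ij} / (s_i · s_j):
  r[U,U] = 1 (diagonal).
  r[U,V] = -5.9 / (2.0736 · 3.1145) = -5.9 / 6.4583 = -0.9135
  r[U,W] = 1.35 / (2.0736 · 1.9235) = 1.35 / 3.9887 = 0.3385
  r[V,V] = 1 (diagonal).
  r[V,W] = -0.55 / (3.1145 · 1.9235) = -0.55 / 5.9908 = -0.0918
  r[W,W] = 1 (diagonal).

R is symmetric with unit diagonal. Assembling:

R = [[1, -0.9135, 0.3385],
 [-0.9135, 1, -0.0918],
 [0.3385, -0.0918, 1]]


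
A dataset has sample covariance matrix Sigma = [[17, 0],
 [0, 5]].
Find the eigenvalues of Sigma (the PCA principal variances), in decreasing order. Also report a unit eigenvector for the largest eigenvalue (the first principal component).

Step 1 — characteristic polynomial of 2×2 Sigma:
  det(Sigma - λI) = λ² - trace · λ + det = 0.
  trace = 17 + 5 = 22, det = 17·5 - (0)² = 85.
Step 2 — discriminant:
  Δ = trace² - 4·det = 484 - 340 = 144.
Step 3 — eigenvalues:
  λ = (trace ± √Δ)/2 = (22 ± 12)/2,
  λ_1 = 17,  λ_2 = 5.

Step 4 — unit eigenvector for λ_1: Sigma is diagonal, so its eigenvectors are the coordinate axes. λ_1 = 17 is the diagonal entry on the first coordinate axis, hence
  v_1 = (1, 0) (||v_1|| = 1).

λ_1 = 17,  λ_2 = 5;  v_1 ≈ (1, 0)


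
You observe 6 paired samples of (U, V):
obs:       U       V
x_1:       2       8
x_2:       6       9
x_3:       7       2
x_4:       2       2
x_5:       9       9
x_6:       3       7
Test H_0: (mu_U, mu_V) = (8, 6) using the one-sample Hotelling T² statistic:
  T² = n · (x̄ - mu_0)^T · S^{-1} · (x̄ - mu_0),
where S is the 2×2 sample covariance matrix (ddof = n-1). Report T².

Step 1 — sample mean vector:
  mean(U) = (2 + 6 + 7 + 2 + 9 + 3) / 6 = 29/6 = 4.8333
  mean(V) = (8 + 9 + 2 + 2 + 9 + 7) / 6 = 37/6 = 6.1667
  x̄ = (4.8333, 6.1667),  deviation x̄ - mu_0 = (4.8333, 6.1667) - (8, 6) = (-3.1667, 0.1667).

Step 2 — sample covariance matrix, S[i,j] = (1/(n-1)) · Σ_k (x_{k,i} - mean_i) · (x_{k,j} - mean_j), divisor n-1 = 5:
  S[U,U] = ((-2.8333)·(-2.8333) + (1.1667)·(1.1667) + (2.1667)·(2.1667) + (-2.8333)·(-2.8333) + (4.1667)·(4.1667) + (-1.8333)·(-1.8333)) / 5 = 42.8333/5 = 8.5667
  S[U,V] = ((-2.8333)·(1.8333) + (1.1667)·(2.8333) + (2.1667)·(-4.1667) + (-2.8333)·(-4.1667) + (4.1667)·(2.8333) + (-1.8333)·(0.8333)) / 5 = 11.1667/5 = 2.2333
  S[V,V] = ((1.8333)·(1.8333) + (2.8333)·(2.8333) + (-4.1667)·(-4.1667) + (-4.1667)·(-4.1667) + (2.8333)·(2.8333) + (0.8333)·(0.8333)) / 5 = 54.8333/5 = 10.9667
  S = [[8.5667, 2.2333],
 [2.2333, 10.9667]].

Step 3 — invert S. det(S) = 8.5667·10.9667 - (2.2333)² = 88.96.
  S^{-1} = (1/det) · [[d, -b], [-b, a]] = [[0.1233, -0.0251],
 [-0.0251, 0.0963]].

Step 4 — quadratic form (x̄ - mu_0)^T · S^{-1} · (x̄ - mu_0):
  S^{-1} · (x̄ - mu_0) = (-0.3946, 0.0955),
  (x̄ - mu_0)^T · [...] = (-3.1667)·(-0.3946) + (0.1667)·(0.0955) = 1.2654.

Step 5 — scale by n: T² = 6 · 1.2654 = 7.5922.

T² ≈ 7.5922


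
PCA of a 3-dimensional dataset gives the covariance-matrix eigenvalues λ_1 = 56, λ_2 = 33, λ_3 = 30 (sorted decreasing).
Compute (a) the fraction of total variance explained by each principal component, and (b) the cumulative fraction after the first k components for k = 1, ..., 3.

Step 1 — total variance = trace(Sigma) = Σ λ_i = 56 + 33 + 30 = 119.

Step 2 — fraction explained by component i = λ_i / Σ λ:
  PC1: 56/119 = 0.4706
  PC2: 33/119 = 0.2773
  PC3: 30/119 = 0.2521

Step 3 — cumulative fraction after k components = (λ_1 + ... + λ_k) / Σ λ:
  k = 1: 56/119 = 0.4706
  k = 2: (56 + 33)/119 = 89/119 = 0.7479
  k = 3: (56 + 33 + 30)/119 = 119/119 = 1

Summary (fraction, with percent):

explained: PC1 0.4706 (47.06%), PC2 0.2773 (27.73%), PC3 0.2521 (25.21%);  cumulative: 0.4706, 0.7479, 1


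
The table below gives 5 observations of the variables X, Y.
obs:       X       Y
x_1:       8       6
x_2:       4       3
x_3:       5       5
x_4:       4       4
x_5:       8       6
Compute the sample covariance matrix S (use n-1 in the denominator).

Step 1 — column means:
  mean(X) = (8 + 4 + 5 + 4 + 8) / 5 = 29/5 = 5.8
  mean(Y) = (6 + 3 + 5 + 4 + 6) / 5 = 24/5 = 4.8

Step 2 — sample covariance S[i,j] = (1/(n-1)) · Σ_k (x_{k,i} - mean_i) · (x_{k,j} - mean_j), with n-1 = 4.
  S[X,X] = ((2.2)·(2.2) + (-1.8)·(-1.8) + (-0.8)·(-0.8) + (-1.8)·(-1.8) + (2.2)·(2.2)) / 4 = 16.8/4 = 4.2
  S[X,Y] = ((2.2)·(1.2) + (-1.8)·(-1.8) + (-0.8)·(0.2) + (-1.8)·(-0.8) + (2.2)·(1.2)) / 4 = 9.8/4 = 2.45
  S[Y,Y] = ((1.2)·(1.2) + (-1.8)·(-1.8) + (0.2)·(0.2) + (-0.8)·(-0.8) + (1.2)·(1.2)) / 4 = 6.8/4 = 1.7

S is symmetric (S[j,i] = S[i,j]). Assembling:

S = [[4.2, 2.45],
 [2.45, 1.7]]


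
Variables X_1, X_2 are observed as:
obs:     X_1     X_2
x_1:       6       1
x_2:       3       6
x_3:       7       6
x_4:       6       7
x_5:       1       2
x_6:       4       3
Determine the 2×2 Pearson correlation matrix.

Step 1 — column means:
  mean(X_1) = (6 + 3 + 7 + 6 + 1 + 4) / 6 = 27/6 = 4.5
  mean(X_2) = (1 + 6 + 6 + 7 + 2 + 3) / 6 = 25/6 = 4.1667

Step 2 — sample variances and covariances s[i,j] = (1/(n-1)) · Σ_k (x_{k,i} - mean_i) · (x_{k,j} - mean_j), with n-1 = 5:
  s[X_1,X_1] = ((1.5)·(1.5) + (-1.5)·(-1.5) + (2.5)·(2.5) + (1.5)·(1.5) + (-3.5)·(-3.5) + (-0.5)·(-0.5)) / 5 = 25.5/5 = 5.1
  s[X_1,X_2] = ((1.5)·(-3.1667) + (-1.5)·(1.8333) + (2.5)·(1.8333) + (1.5)·(2.8333) + (-3.5)·(-2.1667) + (-0.5)·(-1.1667)) / 5 = 9.5/5 = 1.9
  s[X_2,X_2] = ((-3.1667)·(-3.1667) + (1.8333)·(1.8333) + (1.8333)·(1.8333) + (2.8333)·(2.8333) + (-2.1667)·(-2.1667) + (-1.1667)·(-1.1667)) / 5 = 30.8333/5 = 6.1667
  Sample standard deviations s_i = √(s[i,i]):
  s(X_1) = √(5.1) = 2.2583
  s(X_2) = √(6.1667) = 2.4833

Step 3 — r_{ij} = s_{ij} / (s_i · s_j):
  r[X_1,X_1] = 1 (diagonal).
  r[X_1,X_2] = 1.9 / (2.2583 · 2.4833) = 1.9 / 5.608 = 0.3388
  r[X_2,X_2] = 1 (diagonal).

R is symmetric with unit diagonal. Assembling:

R = [[1, 0.3388],
 [0.3388, 1]]


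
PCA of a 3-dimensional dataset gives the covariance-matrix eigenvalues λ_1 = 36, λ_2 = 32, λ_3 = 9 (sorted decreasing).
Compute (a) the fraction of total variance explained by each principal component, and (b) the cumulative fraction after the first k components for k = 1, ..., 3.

Step 1 — total variance = trace(Sigma) = Σ λ_i = 36 + 32 + 9 = 77.

Step 2 — fraction explained by component i = λ_i / Σ λ:
  PC1: 36/77 = 0.4675
  PC2: 32/77 = 0.4156
  PC3: 9/77 = 0.1169

Step 3 — cumulative fraction after k components = (λ_1 + ... + λ_k) / Σ λ:
  k = 1: 36/77 = 0.4675
  k = 2: (36 + 32)/77 = 68/77 = 0.8831
  k = 3: (36 + 32 + 9)/77 = 77/77 = 1

Summary (fraction, with percent):

explained: PC1 0.4675 (46.75%), PC2 0.4156 (41.56%), PC3 0.1169 (11.69%);  cumulative: 0.4675, 0.8831, 1


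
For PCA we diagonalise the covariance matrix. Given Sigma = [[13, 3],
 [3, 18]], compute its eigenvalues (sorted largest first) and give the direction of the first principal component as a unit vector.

Step 1 — characteristic polynomial of 2×2 Sigma:
  det(Sigma - λI) = λ² - trace · λ + det = 0.
  trace = 13 + 18 = 31, det = 13·18 - (3)² = 225.
Step 2 — discriminant:
  Δ = trace² - 4·det = 961 - 900 = 61.
Step 3 — eigenvalues:
  λ = (trace ± √Δ)/2 = (31 ± 7.8102)/2,
  λ_1 = 19.4051,  λ_2 = 11.5949.

Step 4 — unit eigenvector for λ_1: solve (Sigma - λ_1 I)v = 0. First row:
  (13 - 19.4051)·v_x + (3)·v_y = 0, i.e. (-6.4051)·v_x + (3)·v_y = 0,
  so v ∝ (b, λ_1 - a) = (3, 6.4051) = u.
  ||u|| = √((3)² + (6.4051)²) = √(50.0256) ≈ 7.0729,
  v_1 = u/||u|| ≈ (0.4242, 0.9056) (||v_1|| = 1).

λ_1 = 19.4051,  λ_2 = 11.5949;  v_1 ≈ (0.4242, 0.9056)


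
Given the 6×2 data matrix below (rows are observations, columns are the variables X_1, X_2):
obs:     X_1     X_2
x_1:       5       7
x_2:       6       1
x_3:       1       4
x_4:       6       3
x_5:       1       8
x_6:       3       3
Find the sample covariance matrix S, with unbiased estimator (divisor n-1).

Step 1 — column means:
  mean(X_1) = (5 + 6 + 1 + 6 + 1 + 3) / 6 = 22/6 = 3.6667
  mean(X_2) = (7 + 1 + 4 + 3 + 8 + 3) / 6 = 26/6 = 4.3333

Step 2 — sample covariance S[i,j] = (1/(n-1)) · Σ_k (x_{k,i} - mean_i) · (x_{k,j} - mean_j), with n-1 = 5.
  S[X_1,X_1] = ((1.3333)·(1.3333) + (2.3333)·(2.3333) + (-2.6667)·(-2.6667) + (2.3333)·(2.3333) + (-2.6667)·(-2.6667) + (-0.6667)·(-0.6667)) / 5 = 27.3333/5 = 5.4667
  S[X_1,X_2] = ((1.3333)·(2.6667) + (2.3333)·(-3.3333) + (-2.6667)·(-0.3333) + (2.3333)·(-1.3333) + (-2.6667)·(3.6667) + (-0.6667)·(-1.3333)) / 5 = -15.3333/5 = -3.0667
  S[X_2,X_2] = ((2.6667)·(2.6667) + (-3.3333)·(-3.3333) + (-0.3333)·(-0.3333) + (-1.3333)·(-1.3333) + (3.6667)·(3.6667) + (-1.3333)·(-1.3333)) / 5 = 35.3333/5 = 7.0667

S is symmetric (S[j,i] = S[i,j]). Assembling:

S = [[5.4667, -3.0667],
 [-3.0667, 7.0667]]


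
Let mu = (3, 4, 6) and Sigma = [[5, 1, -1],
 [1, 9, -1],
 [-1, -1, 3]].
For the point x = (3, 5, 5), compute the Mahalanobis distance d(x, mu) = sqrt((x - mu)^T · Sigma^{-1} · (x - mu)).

Step 1 — centre the observation: (x - mu) = (0, 1, -1).

Step 2 — invert Sigma (cofactor / det for 3×3, or solve directly):
  Sigma^{-1} = [[0.2167, -0.0167, 0.0667],
 [-0.0167, 0.1167, 0.0333],
 [0.0667, 0.0333, 0.3667]].

Step 3 — form the quadratic (x - mu)^T · Sigma^{-1} · (x - mu):
  Sigma^{-1} · (x - mu) = (-0.0833, 0.0833, -0.3333).
  (x - mu)^T · [Sigma^{-1} · (x - mu)] = (0)·(-0.0833) + (1)·(0.0833) + (-1)·(-0.3333) = 0.4167.

Step 4 — take square root: d = √(0.4167) ≈ 0.6455.

d(x, mu) = √(0.4167) ≈ 0.6455


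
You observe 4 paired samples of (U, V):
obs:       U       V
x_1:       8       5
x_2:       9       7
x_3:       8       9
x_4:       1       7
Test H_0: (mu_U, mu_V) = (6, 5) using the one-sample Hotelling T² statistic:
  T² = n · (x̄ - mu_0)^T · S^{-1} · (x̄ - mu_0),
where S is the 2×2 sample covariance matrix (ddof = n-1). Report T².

Step 1 — sample mean vector:
  mean(U) = (8 + 9 + 8 + 1) / 4 = 26/4 = 6.5
  mean(V) = (5 + 7 + 9 + 7) / 4 = 28/4 = 7
  x̄ = (6.5, 7),  deviation x̄ - mu_0 = (6.5, 7) - (6, 5) = (0.5, 2).

Step 2 — sample covariance matrix, S[i,j] = (1/(n-1)) · Σ_k (x_{k,i} - mean_i) · (x_{k,j} - mean_j), divisor n-1 = 3:
  S[U,U] = ((1.5)·(1.5) + (2.5)·(2.5) + (1.5)·(1.5) + (-5.5)·(-5.5)) / 3 = 41/3 = 13.6667
  S[U,V] = ((1.5)·(-2) + (2.5)·(0) + (1.5)·(2) + (-5.5)·(0)) / 3 = 0/3 = 0
  S[V,V] = ((-2)·(-2) + (0)·(0) + (2)·(2) + (0)·(0)) / 3 = 8/3 = 2.6667
  S = [[13.6667, 0],
 [0, 2.6667]].

Step 3 — invert S. det(S) = 13.6667·2.6667 - (0)² = 36.4444.
  S^{-1} = (1/det) · [[d, -b], [-b, a]] = [[0.0732, 0],
 [0, 0.375]].

Step 4 — quadratic form (x̄ - mu_0)^T · S^{-1} · (x̄ - mu_0):
  S^{-1} · (x̄ - mu_0) = (0.0366, 0.75),
  (x̄ - mu_0)^T · [...] = (0.5)·(0.0366) + (2)·(0.75) = 1.5183.

Step 5 — scale by n: T² = 4 · 1.5183 = 6.0732.

T² ≈ 6.0732


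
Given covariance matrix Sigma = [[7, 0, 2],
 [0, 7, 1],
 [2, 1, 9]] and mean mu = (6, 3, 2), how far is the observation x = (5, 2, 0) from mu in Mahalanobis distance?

Step 1 — centre the observation: (x - mu) = (-1, -1, -2).

Step 2 — invert Sigma (cofactor / det for 3×3, or solve directly):
  Sigma^{-1} = [[0.1527, 0.0049, -0.0345],
 [0.0049, 0.1453, -0.0172],
 [-0.0345, -0.0172, 0.1207]].

Step 3 — form the quadratic (x - mu)^T · Sigma^{-1} · (x - mu):
  Sigma^{-1} · (x - mu) = (-0.0887, -0.1158, -0.1897).
  (x - mu)^T · [Sigma^{-1} · (x - mu)] = (-1)·(-0.0887) + (-1)·(-0.1158) + (-2)·(-0.1897) = 0.5837.

Step 4 — take square root: d = √(0.5837) ≈ 0.764.

d(x, mu) = √(0.5837) ≈ 0.764


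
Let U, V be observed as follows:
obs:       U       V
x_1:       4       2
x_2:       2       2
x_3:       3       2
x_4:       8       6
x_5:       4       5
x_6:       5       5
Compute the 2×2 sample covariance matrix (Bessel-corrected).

Step 1 — column means:
  mean(U) = (4 + 2 + 3 + 8 + 4 + 5) / 6 = 26/6 = 4.3333
  mean(V) = (2 + 2 + 2 + 6 + 5 + 5) / 6 = 22/6 = 3.6667

Step 2 — sample covariance S[i,j] = (1/(n-1)) · Σ_k (x_{k,i} - mean_i) · (x_{k,j} - mean_j), with n-1 = 5.
  S[U,U] = ((-0.3333)·(-0.3333) + (-2.3333)·(-2.3333) + (-1.3333)·(-1.3333) + (3.6667)·(3.6667) + (-0.3333)·(-0.3333) + (0.6667)·(0.6667)) / 5 = 21.3333/5 = 4.2667
  S[U,V] = ((-0.3333)·(-1.6667) + (-2.3333)·(-1.6667) + (-1.3333)·(-1.6667) + (3.6667)·(2.3333) + (-0.3333)·(1.3333) + (0.6667)·(1.3333)) / 5 = 15.6667/5 = 3.1333
  S[V,V] = ((-1.6667)·(-1.6667) + (-1.6667)·(-1.6667) + (-1.6667)·(-1.6667) + (2.3333)·(2.3333) + (1.3333)·(1.3333) + (1.3333)·(1.3333)) / 5 = 17.3333/5 = 3.4667

S is symmetric (S[j,i] = S[i,j]). Assembling:

S = [[4.2667, 3.1333],
 [3.1333, 3.4667]]
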